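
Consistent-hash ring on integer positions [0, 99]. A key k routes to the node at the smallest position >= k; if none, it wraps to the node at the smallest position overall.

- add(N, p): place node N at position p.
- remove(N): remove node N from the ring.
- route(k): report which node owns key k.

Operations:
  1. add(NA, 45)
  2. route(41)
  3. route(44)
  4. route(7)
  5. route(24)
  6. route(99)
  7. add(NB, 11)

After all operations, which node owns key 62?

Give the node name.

Answer: NB

Derivation:
Op 1: add NA@45 -> ring=[45:NA]
Op 2: route key 41: smallest pos >= 41 is 45 -> NA
Op 3: route key 44: smallest pos >= 44 is 45 -> NA
Op 4: route key 7: smallest pos >= 7 is 45 -> NA
Op 5: route key 24: smallest pos >= 24 is 45 -> NA
Op 6: route key 99: none >= 99, wrap to smallest pos 45 -> NA
Op 7: add NB@11 -> ring=[11:NB,45:NA]
Final route key 62: none >= 62, wrap to smallest pos 11 -> NB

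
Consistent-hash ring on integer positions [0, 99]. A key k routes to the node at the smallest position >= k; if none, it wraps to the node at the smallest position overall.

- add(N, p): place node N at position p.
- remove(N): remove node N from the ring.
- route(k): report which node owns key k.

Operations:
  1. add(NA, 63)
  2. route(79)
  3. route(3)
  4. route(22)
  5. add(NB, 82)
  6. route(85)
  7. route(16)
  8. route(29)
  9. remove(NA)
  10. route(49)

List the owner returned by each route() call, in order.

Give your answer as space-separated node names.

Answer: NA NA NA NA NA NA NB

Derivation:
Op 1: add NA@63 -> ring=[63:NA]
Op 2: route key 79: none >= 79, wrap to smallest pos 63 -> NA
Op 3: route key 3: smallest pos >= 3 is 63 -> NA
Op 4: route key 22: smallest pos >= 22 is 63 -> NA
Op 5: add NB@82 -> ring=[63:NA,82:NB]
Op 6: route key 85: none >= 85, wrap to smallest pos 63 -> NA
Op 7: route key 16: smallest pos >= 16 is 63 -> NA
Op 8: route key 29: smallest pos >= 29 is 63 -> NA
Op 9: remove NA -> ring=[82:NB]
Op 10: route key 49: smallest pos >= 49 is 82 -> NB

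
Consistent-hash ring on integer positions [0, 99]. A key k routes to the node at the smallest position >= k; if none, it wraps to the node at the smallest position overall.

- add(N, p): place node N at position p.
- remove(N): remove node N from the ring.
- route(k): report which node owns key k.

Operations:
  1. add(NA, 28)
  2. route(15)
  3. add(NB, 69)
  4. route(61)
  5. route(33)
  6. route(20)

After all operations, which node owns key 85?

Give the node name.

Op 1: add NA@28 -> ring=[28:NA]
Op 2: route key 15: smallest pos >= 15 is 28 -> NA
Op 3: add NB@69 -> ring=[28:NA,69:NB]
Op 4: route key 61: smallest pos >= 61 is 69 -> NB
Op 5: route key 33: smallest pos >= 33 is 69 -> NB
Op 6: route key 20: smallest pos >= 20 is 28 -> NA
Final route key 85: none >= 85, wrap to smallest pos 28 -> NA

Answer: NA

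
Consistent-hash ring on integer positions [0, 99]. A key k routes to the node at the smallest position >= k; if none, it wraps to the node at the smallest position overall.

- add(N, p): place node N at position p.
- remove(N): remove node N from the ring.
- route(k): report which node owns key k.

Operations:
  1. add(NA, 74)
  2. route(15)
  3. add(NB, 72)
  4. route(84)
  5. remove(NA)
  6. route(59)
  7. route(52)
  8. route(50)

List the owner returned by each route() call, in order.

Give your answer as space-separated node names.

Answer: NA NB NB NB NB

Derivation:
Op 1: add NA@74 -> ring=[74:NA]
Op 2: route key 15: smallest pos >= 15 is 74 -> NA
Op 3: add NB@72 -> ring=[72:NB,74:NA]
Op 4: route key 84: none >= 84, wrap to smallest pos 72 -> NB
Op 5: remove NA -> ring=[72:NB]
Op 6: route key 59: smallest pos >= 59 is 72 -> NB
Op 7: route key 52: smallest pos >= 52 is 72 -> NB
Op 8: route key 50: smallest pos >= 50 is 72 -> NB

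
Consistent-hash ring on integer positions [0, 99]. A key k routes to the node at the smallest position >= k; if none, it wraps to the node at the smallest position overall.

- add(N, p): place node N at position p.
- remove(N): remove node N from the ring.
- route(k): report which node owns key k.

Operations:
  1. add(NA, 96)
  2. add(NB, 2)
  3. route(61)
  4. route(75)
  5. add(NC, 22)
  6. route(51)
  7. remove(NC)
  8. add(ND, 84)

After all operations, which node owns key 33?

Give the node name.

Answer: ND

Derivation:
Op 1: add NA@96 -> ring=[96:NA]
Op 2: add NB@2 -> ring=[2:NB,96:NA]
Op 3: route key 61: smallest pos >= 61 is 96 -> NA
Op 4: route key 75: smallest pos >= 75 is 96 -> NA
Op 5: add NC@22 -> ring=[2:NB,22:NC,96:NA]
Op 6: route key 51: smallest pos >= 51 is 96 -> NA
Op 7: remove NC -> ring=[2:NB,96:NA]
Op 8: add ND@84 -> ring=[2:NB,84:ND,96:NA]
Final route key 33: smallest pos >= 33 is 84 -> ND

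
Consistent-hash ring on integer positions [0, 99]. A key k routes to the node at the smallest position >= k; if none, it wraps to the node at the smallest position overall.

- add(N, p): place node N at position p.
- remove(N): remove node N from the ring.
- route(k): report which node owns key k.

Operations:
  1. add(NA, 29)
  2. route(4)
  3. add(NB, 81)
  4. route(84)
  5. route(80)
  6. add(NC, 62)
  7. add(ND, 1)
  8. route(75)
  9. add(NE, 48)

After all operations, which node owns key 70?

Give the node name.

Op 1: add NA@29 -> ring=[29:NA]
Op 2: route key 4: smallest pos >= 4 is 29 -> NA
Op 3: add NB@81 -> ring=[29:NA,81:NB]
Op 4: route key 84: none >= 84, wrap to smallest pos 29 -> NA
Op 5: route key 80: smallest pos >= 80 is 81 -> NB
Op 6: add NC@62 -> ring=[29:NA,62:NC,81:NB]
Op 7: add ND@1 -> ring=[1:ND,29:NA,62:NC,81:NB]
Op 8: route key 75: smallest pos >= 75 is 81 -> NB
Op 9: add NE@48 -> ring=[1:ND,29:NA,48:NE,62:NC,81:NB]
Final route key 70: smallest pos >= 70 is 81 -> NB

Answer: NB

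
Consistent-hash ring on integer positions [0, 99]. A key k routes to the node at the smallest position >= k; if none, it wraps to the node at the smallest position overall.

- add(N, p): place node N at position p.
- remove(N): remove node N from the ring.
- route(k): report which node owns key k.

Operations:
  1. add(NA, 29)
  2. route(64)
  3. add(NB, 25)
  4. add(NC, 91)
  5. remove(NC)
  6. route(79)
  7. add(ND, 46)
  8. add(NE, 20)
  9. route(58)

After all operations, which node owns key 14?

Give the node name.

Answer: NE

Derivation:
Op 1: add NA@29 -> ring=[29:NA]
Op 2: route key 64: none >= 64, wrap to smallest pos 29 -> NA
Op 3: add NB@25 -> ring=[25:NB,29:NA]
Op 4: add NC@91 -> ring=[25:NB,29:NA,91:NC]
Op 5: remove NC -> ring=[25:NB,29:NA]
Op 6: route key 79: none >= 79, wrap to smallest pos 25 -> NB
Op 7: add ND@46 -> ring=[25:NB,29:NA,46:ND]
Op 8: add NE@20 -> ring=[20:NE,25:NB,29:NA,46:ND]
Op 9: route key 58: none >= 58, wrap to smallest pos 20 -> NE
Final route key 14: smallest pos >= 14 is 20 -> NE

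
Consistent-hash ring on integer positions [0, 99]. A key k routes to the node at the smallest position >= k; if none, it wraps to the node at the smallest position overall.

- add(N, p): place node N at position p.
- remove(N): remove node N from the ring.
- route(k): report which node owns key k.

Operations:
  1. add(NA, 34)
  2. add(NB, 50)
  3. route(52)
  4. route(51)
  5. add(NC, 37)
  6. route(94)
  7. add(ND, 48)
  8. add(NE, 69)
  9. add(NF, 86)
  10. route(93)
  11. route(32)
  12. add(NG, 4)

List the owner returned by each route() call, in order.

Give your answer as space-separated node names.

Answer: NA NA NA NA NA

Derivation:
Op 1: add NA@34 -> ring=[34:NA]
Op 2: add NB@50 -> ring=[34:NA,50:NB]
Op 3: route key 52: none >= 52, wrap to smallest pos 34 -> NA
Op 4: route key 51: none >= 51, wrap to smallest pos 34 -> NA
Op 5: add NC@37 -> ring=[34:NA,37:NC,50:NB]
Op 6: route key 94: none >= 94, wrap to smallest pos 34 -> NA
Op 7: add ND@48 -> ring=[34:NA,37:NC,48:ND,50:NB]
Op 8: add NE@69 -> ring=[34:NA,37:NC,48:ND,50:NB,69:NE]
Op 9: add NF@86 -> ring=[34:NA,37:NC,48:ND,50:NB,69:NE,86:NF]
Op 10: route key 93: none >= 93, wrap to smallest pos 34 -> NA
Op 11: route key 32: smallest pos >= 32 is 34 -> NA
Op 12: add NG@4 -> ring=[4:NG,34:NA,37:NC,48:ND,50:NB,69:NE,86:NF]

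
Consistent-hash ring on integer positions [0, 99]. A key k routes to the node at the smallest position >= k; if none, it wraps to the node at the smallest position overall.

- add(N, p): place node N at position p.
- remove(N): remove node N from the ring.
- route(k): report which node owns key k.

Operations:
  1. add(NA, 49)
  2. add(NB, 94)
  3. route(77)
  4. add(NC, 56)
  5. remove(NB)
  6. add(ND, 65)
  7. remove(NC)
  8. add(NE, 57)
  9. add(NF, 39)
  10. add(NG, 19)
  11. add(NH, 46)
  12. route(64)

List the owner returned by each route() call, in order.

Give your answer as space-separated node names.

Op 1: add NA@49 -> ring=[49:NA]
Op 2: add NB@94 -> ring=[49:NA,94:NB]
Op 3: route key 77: smallest pos >= 77 is 94 -> NB
Op 4: add NC@56 -> ring=[49:NA,56:NC,94:NB]
Op 5: remove NB -> ring=[49:NA,56:NC]
Op 6: add ND@65 -> ring=[49:NA,56:NC,65:ND]
Op 7: remove NC -> ring=[49:NA,65:ND]
Op 8: add NE@57 -> ring=[49:NA,57:NE,65:ND]
Op 9: add NF@39 -> ring=[39:NF,49:NA,57:NE,65:ND]
Op 10: add NG@19 -> ring=[19:NG,39:NF,49:NA,57:NE,65:ND]
Op 11: add NH@46 -> ring=[19:NG,39:NF,46:NH,49:NA,57:NE,65:ND]
Op 12: route key 64: smallest pos >= 64 is 65 -> ND

Answer: NB ND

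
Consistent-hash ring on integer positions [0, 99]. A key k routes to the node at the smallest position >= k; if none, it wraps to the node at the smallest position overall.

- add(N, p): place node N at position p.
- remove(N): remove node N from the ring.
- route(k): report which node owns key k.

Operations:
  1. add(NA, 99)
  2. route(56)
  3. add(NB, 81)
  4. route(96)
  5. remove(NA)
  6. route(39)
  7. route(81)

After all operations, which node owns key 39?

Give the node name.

Answer: NB

Derivation:
Op 1: add NA@99 -> ring=[99:NA]
Op 2: route key 56: smallest pos >= 56 is 99 -> NA
Op 3: add NB@81 -> ring=[81:NB,99:NA]
Op 4: route key 96: smallest pos >= 96 is 99 -> NA
Op 5: remove NA -> ring=[81:NB]
Op 6: route key 39: smallest pos >= 39 is 81 -> NB
Op 7: route key 81: smallest pos >= 81 is 81 -> NB
Final route key 39: smallest pos >= 39 is 81 -> NB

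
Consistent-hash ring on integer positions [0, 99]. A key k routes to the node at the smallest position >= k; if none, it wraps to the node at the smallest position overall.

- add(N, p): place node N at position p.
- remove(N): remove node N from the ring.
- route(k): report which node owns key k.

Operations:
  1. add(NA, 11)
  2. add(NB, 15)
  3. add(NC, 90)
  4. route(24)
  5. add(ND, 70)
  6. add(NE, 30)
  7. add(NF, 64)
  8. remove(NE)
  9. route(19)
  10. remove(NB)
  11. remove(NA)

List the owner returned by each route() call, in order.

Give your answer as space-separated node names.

Answer: NC NF

Derivation:
Op 1: add NA@11 -> ring=[11:NA]
Op 2: add NB@15 -> ring=[11:NA,15:NB]
Op 3: add NC@90 -> ring=[11:NA,15:NB,90:NC]
Op 4: route key 24: smallest pos >= 24 is 90 -> NC
Op 5: add ND@70 -> ring=[11:NA,15:NB,70:ND,90:NC]
Op 6: add NE@30 -> ring=[11:NA,15:NB,30:NE,70:ND,90:NC]
Op 7: add NF@64 -> ring=[11:NA,15:NB,30:NE,64:NF,70:ND,90:NC]
Op 8: remove NE -> ring=[11:NA,15:NB,64:NF,70:ND,90:NC]
Op 9: route key 19: smallest pos >= 19 is 64 -> NF
Op 10: remove NB -> ring=[11:NA,64:NF,70:ND,90:NC]
Op 11: remove NA -> ring=[64:NF,70:ND,90:NC]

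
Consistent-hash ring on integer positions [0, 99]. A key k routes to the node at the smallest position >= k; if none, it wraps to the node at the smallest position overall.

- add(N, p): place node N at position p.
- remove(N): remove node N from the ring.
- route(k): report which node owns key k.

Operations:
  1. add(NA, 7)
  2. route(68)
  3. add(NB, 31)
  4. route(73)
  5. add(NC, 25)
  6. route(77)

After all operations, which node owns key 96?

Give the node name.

Op 1: add NA@7 -> ring=[7:NA]
Op 2: route key 68: none >= 68, wrap to smallest pos 7 -> NA
Op 3: add NB@31 -> ring=[7:NA,31:NB]
Op 4: route key 73: none >= 73, wrap to smallest pos 7 -> NA
Op 5: add NC@25 -> ring=[7:NA,25:NC,31:NB]
Op 6: route key 77: none >= 77, wrap to smallest pos 7 -> NA
Final route key 96: none >= 96, wrap to smallest pos 7 -> NA

Answer: NA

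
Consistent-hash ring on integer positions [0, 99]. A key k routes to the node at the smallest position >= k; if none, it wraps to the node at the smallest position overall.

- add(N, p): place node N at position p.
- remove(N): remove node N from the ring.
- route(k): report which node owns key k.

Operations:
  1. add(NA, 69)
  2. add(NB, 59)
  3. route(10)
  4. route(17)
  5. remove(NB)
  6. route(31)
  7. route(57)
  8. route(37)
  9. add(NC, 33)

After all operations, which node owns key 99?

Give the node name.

Answer: NC

Derivation:
Op 1: add NA@69 -> ring=[69:NA]
Op 2: add NB@59 -> ring=[59:NB,69:NA]
Op 3: route key 10: smallest pos >= 10 is 59 -> NB
Op 4: route key 17: smallest pos >= 17 is 59 -> NB
Op 5: remove NB -> ring=[69:NA]
Op 6: route key 31: smallest pos >= 31 is 69 -> NA
Op 7: route key 57: smallest pos >= 57 is 69 -> NA
Op 8: route key 37: smallest pos >= 37 is 69 -> NA
Op 9: add NC@33 -> ring=[33:NC,69:NA]
Final route key 99: none >= 99, wrap to smallest pos 33 -> NC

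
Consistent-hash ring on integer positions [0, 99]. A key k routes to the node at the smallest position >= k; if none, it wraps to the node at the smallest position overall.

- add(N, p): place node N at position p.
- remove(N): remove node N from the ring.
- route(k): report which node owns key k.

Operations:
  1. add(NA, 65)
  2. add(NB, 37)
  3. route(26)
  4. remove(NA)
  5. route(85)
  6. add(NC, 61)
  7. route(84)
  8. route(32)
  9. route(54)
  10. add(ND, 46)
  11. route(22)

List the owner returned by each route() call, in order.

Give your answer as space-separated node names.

Op 1: add NA@65 -> ring=[65:NA]
Op 2: add NB@37 -> ring=[37:NB,65:NA]
Op 3: route key 26: smallest pos >= 26 is 37 -> NB
Op 4: remove NA -> ring=[37:NB]
Op 5: route key 85: none >= 85, wrap to smallest pos 37 -> NB
Op 6: add NC@61 -> ring=[37:NB,61:NC]
Op 7: route key 84: none >= 84, wrap to smallest pos 37 -> NB
Op 8: route key 32: smallest pos >= 32 is 37 -> NB
Op 9: route key 54: smallest pos >= 54 is 61 -> NC
Op 10: add ND@46 -> ring=[37:NB,46:ND,61:NC]
Op 11: route key 22: smallest pos >= 22 is 37 -> NB

Answer: NB NB NB NB NC NB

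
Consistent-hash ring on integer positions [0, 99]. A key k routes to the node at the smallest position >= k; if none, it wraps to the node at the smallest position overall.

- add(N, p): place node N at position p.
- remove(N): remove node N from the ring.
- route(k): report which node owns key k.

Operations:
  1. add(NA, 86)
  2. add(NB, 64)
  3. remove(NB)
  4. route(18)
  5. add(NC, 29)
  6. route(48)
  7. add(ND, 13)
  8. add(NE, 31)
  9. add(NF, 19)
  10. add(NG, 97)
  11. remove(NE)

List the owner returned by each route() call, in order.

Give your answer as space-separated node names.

Answer: NA NA

Derivation:
Op 1: add NA@86 -> ring=[86:NA]
Op 2: add NB@64 -> ring=[64:NB,86:NA]
Op 3: remove NB -> ring=[86:NA]
Op 4: route key 18: smallest pos >= 18 is 86 -> NA
Op 5: add NC@29 -> ring=[29:NC,86:NA]
Op 6: route key 48: smallest pos >= 48 is 86 -> NA
Op 7: add ND@13 -> ring=[13:ND,29:NC,86:NA]
Op 8: add NE@31 -> ring=[13:ND,29:NC,31:NE,86:NA]
Op 9: add NF@19 -> ring=[13:ND,19:NF,29:NC,31:NE,86:NA]
Op 10: add NG@97 -> ring=[13:ND,19:NF,29:NC,31:NE,86:NA,97:NG]
Op 11: remove NE -> ring=[13:ND,19:NF,29:NC,86:NA,97:NG]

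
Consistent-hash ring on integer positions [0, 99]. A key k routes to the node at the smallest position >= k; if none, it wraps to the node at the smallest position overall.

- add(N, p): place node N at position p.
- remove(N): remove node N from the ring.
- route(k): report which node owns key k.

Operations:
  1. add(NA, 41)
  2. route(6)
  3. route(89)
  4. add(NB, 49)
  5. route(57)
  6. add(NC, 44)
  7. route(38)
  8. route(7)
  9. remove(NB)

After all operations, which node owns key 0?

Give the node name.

Answer: NA

Derivation:
Op 1: add NA@41 -> ring=[41:NA]
Op 2: route key 6: smallest pos >= 6 is 41 -> NA
Op 3: route key 89: none >= 89, wrap to smallest pos 41 -> NA
Op 4: add NB@49 -> ring=[41:NA,49:NB]
Op 5: route key 57: none >= 57, wrap to smallest pos 41 -> NA
Op 6: add NC@44 -> ring=[41:NA,44:NC,49:NB]
Op 7: route key 38: smallest pos >= 38 is 41 -> NA
Op 8: route key 7: smallest pos >= 7 is 41 -> NA
Op 9: remove NB -> ring=[41:NA,44:NC]
Final route key 0: smallest pos >= 0 is 41 -> NA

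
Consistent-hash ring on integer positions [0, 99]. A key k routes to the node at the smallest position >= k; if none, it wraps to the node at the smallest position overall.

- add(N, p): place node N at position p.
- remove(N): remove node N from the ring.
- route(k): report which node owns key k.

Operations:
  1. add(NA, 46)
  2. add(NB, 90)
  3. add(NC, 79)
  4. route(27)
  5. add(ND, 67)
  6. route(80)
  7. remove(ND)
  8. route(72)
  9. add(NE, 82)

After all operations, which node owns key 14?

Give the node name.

Op 1: add NA@46 -> ring=[46:NA]
Op 2: add NB@90 -> ring=[46:NA,90:NB]
Op 3: add NC@79 -> ring=[46:NA,79:NC,90:NB]
Op 4: route key 27: smallest pos >= 27 is 46 -> NA
Op 5: add ND@67 -> ring=[46:NA,67:ND,79:NC,90:NB]
Op 6: route key 80: smallest pos >= 80 is 90 -> NB
Op 7: remove ND -> ring=[46:NA,79:NC,90:NB]
Op 8: route key 72: smallest pos >= 72 is 79 -> NC
Op 9: add NE@82 -> ring=[46:NA,79:NC,82:NE,90:NB]
Final route key 14: smallest pos >= 14 is 46 -> NA

Answer: NA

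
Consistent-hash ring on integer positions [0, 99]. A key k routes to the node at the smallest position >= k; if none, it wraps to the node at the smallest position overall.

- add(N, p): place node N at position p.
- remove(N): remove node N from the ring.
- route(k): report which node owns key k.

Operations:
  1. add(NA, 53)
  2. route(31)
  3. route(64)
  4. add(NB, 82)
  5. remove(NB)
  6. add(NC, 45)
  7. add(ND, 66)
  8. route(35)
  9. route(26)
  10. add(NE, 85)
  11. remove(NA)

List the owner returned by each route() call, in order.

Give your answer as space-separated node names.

Answer: NA NA NC NC

Derivation:
Op 1: add NA@53 -> ring=[53:NA]
Op 2: route key 31: smallest pos >= 31 is 53 -> NA
Op 3: route key 64: none >= 64, wrap to smallest pos 53 -> NA
Op 4: add NB@82 -> ring=[53:NA,82:NB]
Op 5: remove NB -> ring=[53:NA]
Op 6: add NC@45 -> ring=[45:NC,53:NA]
Op 7: add ND@66 -> ring=[45:NC,53:NA,66:ND]
Op 8: route key 35: smallest pos >= 35 is 45 -> NC
Op 9: route key 26: smallest pos >= 26 is 45 -> NC
Op 10: add NE@85 -> ring=[45:NC,53:NA,66:ND,85:NE]
Op 11: remove NA -> ring=[45:NC,66:ND,85:NE]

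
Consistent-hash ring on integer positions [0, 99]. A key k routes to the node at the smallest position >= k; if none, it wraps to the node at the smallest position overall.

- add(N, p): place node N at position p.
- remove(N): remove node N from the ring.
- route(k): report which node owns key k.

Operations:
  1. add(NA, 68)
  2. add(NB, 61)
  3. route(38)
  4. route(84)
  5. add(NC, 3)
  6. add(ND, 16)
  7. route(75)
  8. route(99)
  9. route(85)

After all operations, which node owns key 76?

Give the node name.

Op 1: add NA@68 -> ring=[68:NA]
Op 2: add NB@61 -> ring=[61:NB,68:NA]
Op 3: route key 38: smallest pos >= 38 is 61 -> NB
Op 4: route key 84: none >= 84, wrap to smallest pos 61 -> NB
Op 5: add NC@3 -> ring=[3:NC,61:NB,68:NA]
Op 6: add ND@16 -> ring=[3:NC,16:ND,61:NB,68:NA]
Op 7: route key 75: none >= 75, wrap to smallest pos 3 -> NC
Op 8: route key 99: none >= 99, wrap to smallest pos 3 -> NC
Op 9: route key 85: none >= 85, wrap to smallest pos 3 -> NC
Final route key 76: none >= 76, wrap to smallest pos 3 -> NC

Answer: NC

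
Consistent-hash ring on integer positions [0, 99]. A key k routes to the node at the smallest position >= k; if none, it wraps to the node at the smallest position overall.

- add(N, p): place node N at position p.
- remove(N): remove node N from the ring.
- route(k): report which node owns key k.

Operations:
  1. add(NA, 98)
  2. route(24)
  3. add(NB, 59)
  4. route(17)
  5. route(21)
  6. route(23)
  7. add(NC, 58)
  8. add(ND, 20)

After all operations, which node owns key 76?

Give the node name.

Answer: NA

Derivation:
Op 1: add NA@98 -> ring=[98:NA]
Op 2: route key 24: smallest pos >= 24 is 98 -> NA
Op 3: add NB@59 -> ring=[59:NB,98:NA]
Op 4: route key 17: smallest pos >= 17 is 59 -> NB
Op 5: route key 21: smallest pos >= 21 is 59 -> NB
Op 6: route key 23: smallest pos >= 23 is 59 -> NB
Op 7: add NC@58 -> ring=[58:NC,59:NB,98:NA]
Op 8: add ND@20 -> ring=[20:ND,58:NC,59:NB,98:NA]
Final route key 76: smallest pos >= 76 is 98 -> NA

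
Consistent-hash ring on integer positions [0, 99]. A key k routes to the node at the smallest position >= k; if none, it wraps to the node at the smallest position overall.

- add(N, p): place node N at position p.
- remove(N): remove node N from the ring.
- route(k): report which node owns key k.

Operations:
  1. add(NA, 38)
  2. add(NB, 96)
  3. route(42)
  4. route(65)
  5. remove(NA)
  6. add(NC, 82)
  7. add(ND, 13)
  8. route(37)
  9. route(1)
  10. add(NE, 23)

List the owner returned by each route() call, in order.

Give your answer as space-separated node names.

Answer: NB NB NC ND

Derivation:
Op 1: add NA@38 -> ring=[38:NA]
Op 2: add NB@96 -> ring=[38:NA,96:NB]
Op 3: route key 42: smallest pos >= 42 is 96 -> NB
Op 4: route key 65: smallest pos >= 65 is 96 -> NB
Op 5: remove NA -> ring=[96:NB]
Op 6: add NC@82 -> ring=[82:NC,96:NB]
Op 7: add ND@13 -> ring=[13:ND,82:NC,96:NB]
Op 8: route key 37: smallest pos >= 37 is 82 -> NC
Op 9: route key 1: smallest pos >= 1 is 13 -> ND
Op 10: add NE@23 -> ring=[13:ND,23:NE,82:NC,96:NB]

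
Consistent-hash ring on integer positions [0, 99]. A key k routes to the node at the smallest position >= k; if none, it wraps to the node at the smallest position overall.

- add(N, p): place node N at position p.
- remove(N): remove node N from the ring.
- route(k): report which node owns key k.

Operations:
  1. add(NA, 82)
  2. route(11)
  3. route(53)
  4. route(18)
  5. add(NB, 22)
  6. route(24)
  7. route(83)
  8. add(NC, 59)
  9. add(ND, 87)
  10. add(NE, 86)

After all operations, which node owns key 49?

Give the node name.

Answer: NC

Derivation:
Op 1: add NA@82 -> ring=[82:NA]
Op 2: route key 11: smallest pos >= 11 is 82 -> NA
Op 3: route key 53: smallest pos >= 53 is 82 -> NA
Op 4: route key 18: smallest pos >= 18 is 82 -> NA
Op 5: add NB@22 -> ring=[22:NB,82:NA]
Op 6: route key 24: smallest pos >= 24 is 82 -> NA
Op 7: route key 83: none >= 83, wrap to smallest pos 22 -> NB
Op 8: add NC@59 -> ring=[22:NB,59:NC,82:NA]
Op 9: add ND@87 -> ring=[22:NB,59:NC,82:NA,87:ND]
Op 10: add NE@86 -> ring=[22:NB,59:NC,82:NA,86:NE,87:ND]
Final route key 49: smallest pos >= 49 is 59 -> NC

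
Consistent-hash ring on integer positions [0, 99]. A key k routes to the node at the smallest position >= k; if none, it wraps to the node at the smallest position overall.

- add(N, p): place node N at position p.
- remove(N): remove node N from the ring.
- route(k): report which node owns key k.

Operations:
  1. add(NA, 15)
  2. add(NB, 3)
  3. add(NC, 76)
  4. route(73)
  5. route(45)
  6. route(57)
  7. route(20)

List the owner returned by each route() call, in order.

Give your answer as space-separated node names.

Answer: NC NC NC NC

Derivation:
Op 1: add NA@15 -> ring=[15:NA]
Op 2: add NB@3 -> ring=[3:NB,15:NA]
Op 3: add NC@76 -> ring=[3:NB,15:NA,76:NC]
Op 4: route key 73: smallest pos >= 73 is 76 -> NC
Op 5: route key 45: smallest pos >= 45 is 76 -> NC
Op 6: route key 57: smallest pos >= 57 is 76 -> NC
Op 7: route key 20: smallest pos >= 20 is 76 -> NC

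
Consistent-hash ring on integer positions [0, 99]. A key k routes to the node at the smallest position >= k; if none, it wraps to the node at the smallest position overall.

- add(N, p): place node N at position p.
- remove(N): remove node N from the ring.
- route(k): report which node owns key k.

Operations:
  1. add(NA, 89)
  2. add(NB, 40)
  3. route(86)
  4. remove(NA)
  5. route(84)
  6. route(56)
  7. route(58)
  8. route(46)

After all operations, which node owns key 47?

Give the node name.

Answer: NB

Derivation:
Op 1: add NA@89 -> ring=[89:NA]
Op 2: add NB@40 -> ring=[40:NB,89:NA]
Op 3: route key 86: smallest pos >= 86 is 89 -> NA
Op 4: remove NA -> ring=[40:NB]
Op 5: route key 84: none >= 84, wrap to smallest pos 40 -> NB
Op 6: route key 56: none >= 56, wrap to smallest pos 40 -> NB
Op 7: route key 58: none >= 58, wrap to smallest pos 40 -> NB
Op 8: route key 46: none >= 46, wrap to smallest pos 40 -> NB
Final route key 47: none >= 47, wrap to smallest pos 40 -> NB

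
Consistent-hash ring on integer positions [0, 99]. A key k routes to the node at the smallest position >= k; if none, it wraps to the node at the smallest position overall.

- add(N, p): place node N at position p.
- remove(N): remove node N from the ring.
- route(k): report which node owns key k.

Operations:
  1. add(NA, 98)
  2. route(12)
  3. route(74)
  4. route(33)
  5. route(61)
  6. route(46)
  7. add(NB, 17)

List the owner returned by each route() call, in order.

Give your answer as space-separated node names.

Op 1: add NA@98 -> ring=[98:NA]
Op 2: route key 12: smallest pos >= 12 is 98 -> NA
Op 3: route key 74: smallest pos >= 74 is 98 -> NA
Op 4: route key 33: smallest pos >= 33 is 98 -> NA
Op 5: route key 61: smallest pos >= 61 is 98 -> NA
Op 6: route key 46: smallest pos >= 46 is 98 -> NA
Op 7: add NB@17 -> ring=[17:NB,98:NA]

Answer: NA NA NA NA NA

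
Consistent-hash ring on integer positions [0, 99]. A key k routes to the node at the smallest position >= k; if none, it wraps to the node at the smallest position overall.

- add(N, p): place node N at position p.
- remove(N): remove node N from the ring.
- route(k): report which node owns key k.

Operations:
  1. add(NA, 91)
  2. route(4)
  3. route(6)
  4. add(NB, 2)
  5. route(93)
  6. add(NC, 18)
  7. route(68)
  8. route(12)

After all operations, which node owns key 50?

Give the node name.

Op 1: add NA@91 -> ring=[91:NA]
Op 2: route key 4: smallest pos >= 4 is 91 -> NA
Op 3: route key 6: smallest pos >= 6 is 91 -> NA
Op 4: add NB@2 -> ring=[2:NB,91:NA]
Op 5: route key 93: none >= 93, wrap to smallest pos 2 -> NB
Op 6: add NC@18 -> ring=[2:NB,18:NC,91:NA]
Op 7: route key 68: smallest pos >= 68 is 91 -> NA
Op 8: route key 12: smallest pos >= 12 is 18 -> NC
Final route key 50: smallest pos >= 50 is 91 -> NA

Answer: NA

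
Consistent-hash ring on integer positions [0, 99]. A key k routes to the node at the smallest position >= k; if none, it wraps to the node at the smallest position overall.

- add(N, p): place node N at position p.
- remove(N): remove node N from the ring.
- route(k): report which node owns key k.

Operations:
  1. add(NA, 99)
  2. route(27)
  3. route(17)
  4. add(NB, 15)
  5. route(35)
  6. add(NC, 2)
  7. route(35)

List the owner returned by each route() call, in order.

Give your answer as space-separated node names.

Op 1: add NA@99 -> ring=[99:NA]
Op 2: route key 27: smallest pos >= 27 is 99 -> NA
Op 3: route key 17: smallest pos >= 17 is 99 -> NA
Op 4: add NB@15 -> ring=[15:NB,99:NA]
Op 5: route key 35: smallest pos >= 35 is 99 -> NA
Op 6: add NC@2 -> ring=[2:NC,15:NB,99:NA]
Op 7: route key 35: smallest pos >= 35 is 99 -> NA

Answer: NA NA NA NA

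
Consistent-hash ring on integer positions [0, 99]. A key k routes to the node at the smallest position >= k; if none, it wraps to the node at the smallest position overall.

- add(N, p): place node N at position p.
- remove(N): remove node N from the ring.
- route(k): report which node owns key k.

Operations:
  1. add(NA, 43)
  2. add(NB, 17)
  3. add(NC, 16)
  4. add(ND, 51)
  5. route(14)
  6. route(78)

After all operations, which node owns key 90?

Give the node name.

Op 1: add NA@43 -> ring=[43:NA]
Op 2: add NB@17 -> ring=[17:NB,43:NA]
Op 3: add NC@16 -> ring=[16:NC,17:NB,43:NA]
Op 4: add ND@51 -> ring=[16:NC,17:NB,43:NA,51:ND]
Op 5: route key 14: smallest pos >= 14 is 16 -> NC
Op 6: route key 78: none >= 78, wrap to smallest pos 16 -> NC
Final route key 90: none >= 90, wrap to smallest pos 16 -> NC

Answer: NC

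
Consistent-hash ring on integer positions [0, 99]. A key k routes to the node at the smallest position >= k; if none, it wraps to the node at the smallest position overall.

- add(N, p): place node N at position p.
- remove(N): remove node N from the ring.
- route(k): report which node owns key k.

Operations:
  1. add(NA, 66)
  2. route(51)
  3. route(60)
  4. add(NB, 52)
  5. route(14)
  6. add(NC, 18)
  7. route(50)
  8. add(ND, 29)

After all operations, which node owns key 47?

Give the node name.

Answer: NB

Derivation:
Op 1: add NA@66 -> ring=[66:NA]
Op 2: route key 51: smallest pos >= 51 is 66 -> NA
Op 3: route key 60: smallest pos >= 60 is 66 -> NA
Op 4: add NB@52 -> ring=[52:NB,66:NA]
Op 5: route key 14: smallest pos >= 14 is 52 -> NB
Op 6: add NC@18 -> ring=[18:NC,52:NB,66:NA]
Op 7: route key 50: smallest pos >= 50 is 52 -> NB
Op 8: add ND@29 -> ring=[18:NC,29:ND,52:NB,66:NA]
Final route key 47: smallest pos >= 47 is 52 -> NB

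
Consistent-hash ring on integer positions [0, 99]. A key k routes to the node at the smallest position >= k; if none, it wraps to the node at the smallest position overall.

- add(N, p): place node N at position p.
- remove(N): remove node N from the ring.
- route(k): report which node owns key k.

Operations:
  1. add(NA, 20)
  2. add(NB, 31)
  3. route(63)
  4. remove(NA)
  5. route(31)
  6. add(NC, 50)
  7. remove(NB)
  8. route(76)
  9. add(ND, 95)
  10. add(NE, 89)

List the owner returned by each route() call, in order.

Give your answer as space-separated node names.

Op 1: add NA@20 -> ring=[20:NA]
Op 2: add NB@31 -> ring=[20:NA,31:NB]
Op 3: route key 63: none >= 63, wrap to smallest pos 20 -> NA
Op 4: remove NA -> ring=[31:NB]
Op 5: route key 31: smallest pos >= 31 is 31 -> NB
Op 6: add NC@50 -> ring=[31:NB,50:NC]
Op 7: remove NB -> ring=[50:NC]
Op 8: route key 76: none >= 76, wrap to smallest pos 50 -> NC
Op 9: add ND@95 -> ring=[50:NC,95:ND]
Op 10: add NE@89 -> ring=[50:NC,89:NE,95:ND]

Answer: NA NB NC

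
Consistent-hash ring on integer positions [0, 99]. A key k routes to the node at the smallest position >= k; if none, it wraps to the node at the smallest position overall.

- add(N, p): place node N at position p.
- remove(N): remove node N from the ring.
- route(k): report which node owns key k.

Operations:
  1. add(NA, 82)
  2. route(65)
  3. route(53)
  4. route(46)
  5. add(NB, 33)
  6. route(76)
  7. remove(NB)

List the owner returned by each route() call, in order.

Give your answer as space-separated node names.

Op 1: add NA@82 -> ring=[82:NA]
Op 2: route key 65: smallest pos >= 65 is 82 -> NA
Op 3: route key 53: smallest pos >= 53 is 82 -> NA
Op 4: route key 46: smallest pos >= 46 is 82 -> NA
Op 5: add NB@33 -> ring=[33:NB,82:NA]
Op 6: route key 76: smallest pos >= 76 is 82 -> NA
Op 7: remove NB -> ring=[82:NA]

Answer: NA NA NA NA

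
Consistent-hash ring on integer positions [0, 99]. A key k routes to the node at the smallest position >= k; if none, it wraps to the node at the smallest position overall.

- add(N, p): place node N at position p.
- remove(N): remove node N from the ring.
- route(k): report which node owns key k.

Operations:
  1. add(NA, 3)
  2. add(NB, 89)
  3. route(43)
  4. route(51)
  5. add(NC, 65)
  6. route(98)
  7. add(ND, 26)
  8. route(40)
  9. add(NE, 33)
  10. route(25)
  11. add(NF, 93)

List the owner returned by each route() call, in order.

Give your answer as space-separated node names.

Op 1: add NA@3 -> ring=[3:NA]
Op 2: add NB@89 -> ring=[3:NA,89:NB]
Op 3: route key 43: smallest pos >= 43 is 89 -> NB
Op 4: route key 51: smallest pos >= 51 is 89 -> NB
Op 5: add NC@65 -> ring=[3:NA,65:NC,89:NB]
Op 6: route key 98: none >= 98, wrap to smallest pos 3 -> NA
Op 7: add ND@26 -> ring=[3:NA,26:ND,65:NC,89:NB]
Op 8: route key 40: smallest pos >= 40 is 65 -> NC
Op 9: add NE@33 -> ring=[3:NA,26:ND,33:NE,65:NC,89:NB]
Op 10: route key 25: smallest pos >= 25 is 26 -> ND
Op 11: add NF@93 -> ring=[3:NA,26:ND,33:NE,65:NC,89:NB,93:NF]

Answer: NB NB NA NC ND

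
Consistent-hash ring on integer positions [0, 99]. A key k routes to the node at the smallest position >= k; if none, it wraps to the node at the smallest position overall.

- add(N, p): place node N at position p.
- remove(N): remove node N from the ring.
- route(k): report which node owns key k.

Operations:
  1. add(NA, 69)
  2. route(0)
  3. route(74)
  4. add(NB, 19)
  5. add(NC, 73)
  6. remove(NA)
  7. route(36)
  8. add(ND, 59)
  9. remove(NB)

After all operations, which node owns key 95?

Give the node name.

Op 1: add NA@69 -> ring=[69:NA]
Op 2: route key 0: smallest pos >= 0 is 69 -> NA
Op 3: route key 74: none >= 74, wrap to smallest pos 69 -> NA
Op 4: add NB@19 -> ring=[19:NB,69:NA]
Op 5: add NC@73 -> ring=[19:NB,69:NA,73:NC]
Op 6: remove NA -> ring=[19:NB,73:NC]
Op 7: route key 36: smallest pos >= 36 is 73 -> NC
Op 8: add ND@59 -> ring=[19:NB,59:ND,73:NC]
Op 9: remove NB -> ring=[59:ND,73:NC]
Final route key 95: none >= 95, wrap to smallest pos 59 -> ND

Answer: ND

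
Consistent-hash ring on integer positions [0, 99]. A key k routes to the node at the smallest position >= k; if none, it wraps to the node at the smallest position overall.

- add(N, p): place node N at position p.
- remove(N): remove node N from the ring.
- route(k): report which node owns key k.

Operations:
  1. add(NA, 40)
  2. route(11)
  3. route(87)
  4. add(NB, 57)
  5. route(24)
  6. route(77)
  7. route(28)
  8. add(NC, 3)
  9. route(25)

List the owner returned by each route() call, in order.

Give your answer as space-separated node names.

Answer: NA NA NA NA NA NA

Derivation:
Op 1: add NA@40 -> ring=[40:NA]
Op 2: route key 11: smallest pos >= 11 is 40 -> NA
Op 3: route key 87: none >= 87, wrap to smallest pos 40 -> NA
Op 4: add NB@57 -> ring=[40:NA,57:NB]
Op 5: route key 24: smallest pos >= 24 is 40 -> NA
Op 6: route key 77: none >= 77, wrap to smallest pos 40 -> NA
Op 7: route key 28: smallest pos >= 28 is 40 -> NA
Op 8: add NC@3 -> ring=[3:NC,40:NA,57:NB]
Op 9: route key 25: smallest pos >= 25 is 40 -> NA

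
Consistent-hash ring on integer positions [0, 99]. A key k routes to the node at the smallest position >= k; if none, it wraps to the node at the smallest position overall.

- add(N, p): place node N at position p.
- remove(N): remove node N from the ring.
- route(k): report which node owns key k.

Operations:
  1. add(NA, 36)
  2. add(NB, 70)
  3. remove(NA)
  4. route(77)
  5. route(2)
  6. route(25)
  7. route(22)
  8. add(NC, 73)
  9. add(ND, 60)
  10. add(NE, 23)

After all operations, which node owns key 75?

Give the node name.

Op 1: add NA@36 -> ring=[36:NA]
Op 2: add NB@70 -> ring=[36:NA,70:NB]
Op 3: remove NA -> ring=[70:NB]
Op 4: route key 77: none >= 77, wrap to smallest pos 70 -> NB
Op 5: route key 2: smallest pos >= 2 is 70 -> NB
Op 6: route key 25: smallest pos >= 25 is 70 -> NB
Op 7: route key 22: smallest pos >= 22 is 70 -> NB
Op 8: add NC@73 -> ring=[70:NB,73:NC]
Op 9: add ND@60 -> ring=[60:ND,70:NB,73:NC]
Op 10: add NE@23 -> ring=[23:NE,60:ND,70:NB,73:NC]
Final route key 75: none >= 75, wrap to smallest pos 23 -> NE

Answer: NE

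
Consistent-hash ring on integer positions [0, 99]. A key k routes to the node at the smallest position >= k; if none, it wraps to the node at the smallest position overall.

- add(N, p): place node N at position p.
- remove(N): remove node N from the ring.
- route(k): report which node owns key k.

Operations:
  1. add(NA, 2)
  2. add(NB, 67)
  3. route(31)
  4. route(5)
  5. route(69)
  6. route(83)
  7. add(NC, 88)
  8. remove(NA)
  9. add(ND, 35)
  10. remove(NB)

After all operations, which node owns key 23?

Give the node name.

Answer: ND

Derivation:
Op 1: add NA@2 -> ring=[2:NA]
Op 2: add NB@67 -> ring=[2:NA,67:NB]
Op 3: route key 31: smallest pos >= 31 is 67 -> NB
Op 4: route key 5: smallest pos >= 5 is 67 -> NB
Op 5: route key 69: none >= 69, wrap to smallest pos 2 -> NA
Op 6: route key 83: none >= 83, wrap to smallest pos 2 -> NA
Op 7: add NC@88 -> ring=[2:NA,67:NB,88:NC]
Op 8: remove NA -> ring=[67:NB,88:NC]
Op 9: add ND@35 -> ring=[35:ND,67:NB,88:NC]
Op 10: remove NB -> ring=[35:ND,88:NC]
Final route key 23: smallest pos >= 23 is 35 -> ND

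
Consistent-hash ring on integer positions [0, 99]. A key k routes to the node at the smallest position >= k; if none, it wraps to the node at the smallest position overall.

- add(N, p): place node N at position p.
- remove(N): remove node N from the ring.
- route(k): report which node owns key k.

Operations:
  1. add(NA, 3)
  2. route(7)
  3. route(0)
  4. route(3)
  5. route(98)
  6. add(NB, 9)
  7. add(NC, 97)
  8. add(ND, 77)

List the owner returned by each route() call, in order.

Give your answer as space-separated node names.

Answer: NA NA NA NA

Derivation:
Op 1: add NA@3 -> ring=[3:NA]
Op 2: route key 7: none >= 7, wrap to smallest pos 3 -> NA
Op 3: route key 0: smallest pos >= 0 is 3 -> NA
Op 4: route key 3: smallest pos >= 3 is 3 -> NA
Op 5: route key 98: none >= 98, wrap to smallest pos 3 -> NA
Op 6: add NB@9 -> ring=[3:NA,9:NB]
Op 7: add NC@97 -> ring=[3:NA,9:NB,97:NC]
Op 8: add ND@77 -> ring=[3:NA,9:NB,77:ND,97:NC]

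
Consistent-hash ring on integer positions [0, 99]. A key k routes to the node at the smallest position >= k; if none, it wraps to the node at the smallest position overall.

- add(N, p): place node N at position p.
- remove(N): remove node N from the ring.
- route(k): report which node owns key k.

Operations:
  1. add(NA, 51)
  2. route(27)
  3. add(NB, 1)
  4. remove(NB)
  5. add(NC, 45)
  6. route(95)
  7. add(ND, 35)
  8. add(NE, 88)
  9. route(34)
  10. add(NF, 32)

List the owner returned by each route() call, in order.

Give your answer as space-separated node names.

Op 1: add NA@51 -> ring=[51:NA]
Op 2: route key 27: smallest pos >= 27 is 51 -> NA
Op 3: add NB@1 -> ring=[1:NB,51:NA]
Op 4: remove NB -> ring=[51:NA]
Op 5: add NC@45 -> ring=[45:NC,51:NA]
Op 6: route key 95: none >= 95, wrap to smallest pos 45 -> NC
Op 7: add ND@35 -> ring=[35:ND,45:NC,51:NA]
Op 8: add NE@88 -> ring=[35:ND,45:NC,51:NA,88:NE]
Op 9: route key 34: smallest pos >= 34 is 35 -> ND
Op 10: add NF@32 -> ring=[32:NF,35:ND,45:NC,51:NA,88:NE]

Answer: NA NC ND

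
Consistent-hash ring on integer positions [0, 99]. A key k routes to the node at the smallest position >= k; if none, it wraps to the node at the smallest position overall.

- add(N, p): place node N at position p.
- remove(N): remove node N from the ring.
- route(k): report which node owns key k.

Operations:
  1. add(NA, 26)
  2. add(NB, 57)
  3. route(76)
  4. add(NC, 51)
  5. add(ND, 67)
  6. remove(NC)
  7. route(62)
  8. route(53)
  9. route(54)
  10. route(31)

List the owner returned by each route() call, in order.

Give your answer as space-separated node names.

Answer: NA ND NB NB NB

Derivation:
Op 1: add NA@26 -> ring=[26:NA]
Op 2: add NB@57 -> ring=[26:NA,57:NB]
Op 3: route key 76: none >= 76, wrap to smallest pos 26 -> NA
Op 4: add NC@51 -> ring=[26:NA,51:NC,57:NB]
Op 5: add ND@67 -> ring=[26:NA,51:NC,57:NB,67:ND]
Op 6: remove NC -> ring=[26:NA,57:NB,67:ND]
Op 7: route key 62: smallest pos >= 62 is 67 -> ND
Op 8: route key 53: smallest pos >= 53 is 57 -> NB
Op 9: route key 54: smallest pos >= 54 is 57 -> NB
Op 10: route key 31: smallest pos >= 31 is 57 -> NB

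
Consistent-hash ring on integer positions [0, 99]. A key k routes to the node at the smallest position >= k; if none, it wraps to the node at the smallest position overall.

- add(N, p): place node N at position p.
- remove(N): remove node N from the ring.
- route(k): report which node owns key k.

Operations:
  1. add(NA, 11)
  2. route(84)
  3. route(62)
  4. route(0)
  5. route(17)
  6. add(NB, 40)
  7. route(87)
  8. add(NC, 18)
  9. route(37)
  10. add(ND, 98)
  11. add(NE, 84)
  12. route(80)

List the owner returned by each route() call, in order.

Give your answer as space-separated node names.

Answer: NA NA NA NA NA NB NE

Derivation:
Op 1: add NA@11 -> ring=[11:NA]
Op 2: route key 84: none >= 84, wrap to smallest pos 11 -> NA
Op 3: route key 62: none >= 62, wrap to smallest pos 11 -> NA
Op 4: route key 0: smallest pos >= 0 is 11 -> NA
Op 5: route key 17: none >= 17, wrap to smallest pos 11 -> NA
Op 6: add NB@40 -> ring=[11:NA,40:NB]
Op 7: route key 87: none >= 87, wrap to smallest pos 11 -> NA
Op 8: add NC@18 -> ring=[11:NA,18:NC,40:NB]
Op 9: route key 37: smallest pos >= 37 is 40 -> NB
Op 10: add ND@98 -> ring=[11:NA,18:NC,40:NB,98:ND]
Op 11: add NE@84 -> ring=[11:NA,18:NC,40:NB,84:NE,98:ND]
Op 12: route key 80: smallest pos >= 80 is 84 -> NE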